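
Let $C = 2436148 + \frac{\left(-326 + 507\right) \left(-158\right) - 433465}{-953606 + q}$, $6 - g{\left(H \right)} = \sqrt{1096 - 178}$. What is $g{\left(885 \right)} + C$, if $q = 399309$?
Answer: $\frac{1350353315801}{554297} - 3 \sqrt{102} \approx 2.4361 \cdot 10^{6}$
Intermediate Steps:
$g{\left(H \right)} = 6 - 3 \sqrt{102}$ ($g{\left(H \right)} = 6 - \sqrt{1096 - 178} = 6 - \sqrt{918} = 6 - 3 \sqrt{102}$)
$C = \frac{1350349990019}{554297}$ ($C = 2436148 + \frac{\left(-326 + 507\right) \left(-158\right) - 433465}{-953606 + 399309} = 2436148 + \frac{181 \left(-158\right) - 433465}{-554297} = 2436148 + \left(-28598 - 433465\right) \left(- \frac{1}{554297}\right) = 2436148 - - \frac{462063}{554297} = 2436148 + \frac{462063}{554297} = \frac{1350349990019}{554297} \approx 2.4361 \cdot 10^{6}$)
$g{\left(885 \right)} + C = \left(6 - 3 \sqrt{102}\right) + \frac{1350349990019}{554297} = \frac{1350353315801}{554297} - 3 \sqrt{102}$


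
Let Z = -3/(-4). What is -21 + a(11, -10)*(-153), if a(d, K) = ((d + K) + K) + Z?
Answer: 4965/4 ≈ 1241.3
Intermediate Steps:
Z = 3/4 (Z = -3*(-1/4) = 3/4 ≈ 0.75000)
a(d, K) = 3/4 + d + 2*K (a(d, K) = ((d + K) + K) + 3/4 = ((K + d) + K) + 3/4 = (d + 2*K) + 3/4 = 3/4 + d + 2*K)
-21 + a(11, -10)*(-153) = -21 + (3/4 + 11 + 2*(-10))*(-153) = -21 + (3/4 + 11 - 20)*(-153) = -21 - 33/4*(-153) = -21 + 5049/4 = 4965/4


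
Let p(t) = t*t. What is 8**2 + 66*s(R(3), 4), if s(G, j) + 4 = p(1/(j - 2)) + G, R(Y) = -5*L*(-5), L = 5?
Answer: 16133/2 ≈ 8066.5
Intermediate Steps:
p(t) = t**2
R(Y) = 125 (R(Y) = -5*5*(-5) = -25*(-5) = 125)
s(G, j) = -4 + G + (-2 + j)**(-2) (s(G, j) = -4 + ((1/(j - 2))**2 + G) = -4 + ((1/(-2 + j))**2 + G) = -4 + ((-2 + j)**(-2) + G) = -4 + (G + (-2 + j)**(-2)) = -4 + G + (-2 + j)**(-2))
8**2 + 66*s(R(3), 4) = 8**2 + 66*(-4 + 125 + (-2 + 4)**(-2)) = 64 + 66*(-4 + 125 + 2**(-2)) = 64 + 66*(-4 + 125 + 1/4) = 64 + 66*(485/4) = 64 + 16005/2 = 16133/2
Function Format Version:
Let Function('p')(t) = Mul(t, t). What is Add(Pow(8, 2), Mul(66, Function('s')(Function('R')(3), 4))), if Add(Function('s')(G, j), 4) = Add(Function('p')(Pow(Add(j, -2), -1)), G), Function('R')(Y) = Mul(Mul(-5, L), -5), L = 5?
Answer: Rational(16133, 2) ≈ 8066.5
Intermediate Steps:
Function('p')(t) = Pow(t, 2)
Function('R')(Y) = 125 (Function('R')(Y) = Mul(Mul(-5, 5), -5) = Mul(-25, -5) = 125)
Function('s')(G, j) = Add(-4, G, Pow(Add(-2, j), -2)) (Function('s')(G, j) = Add(-4, Add(Pow(Pow(Add(j, -2), -1), 2), G)) = Add(-4, Add(Pow(Pow(Add(-2, j), -1), 2), G)) = Add(-4, Add(Pow(Add(-2, j), -2), G)) = Add(-4, Add(G, Pow(Add(-2, j), -2))) = Add(-4, G, Pow(Add(-2, j), -2)))
Add(Pow(8, 2), Mul(66, Function('s')(Function('R')(3), 4))) = Add(Pow(8, 2), Mul(66, Add(-4, 125, Pow(Add(-2, 4), -2)))) = Add(64, Mul(66, Add(-4, 125, Pow(2, -2)))) = Add(64, Mul(66, Add(-4, 125, Rational(1, 4)))) = Add(64, Mul(66, Rational(485, 4))) = Add(64, Rational(16005, 2)) = Rational(16133, 2)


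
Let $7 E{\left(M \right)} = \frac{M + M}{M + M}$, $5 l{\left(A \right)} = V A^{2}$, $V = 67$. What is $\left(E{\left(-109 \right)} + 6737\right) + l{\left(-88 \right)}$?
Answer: $\frac{3867736}{35} \approx 1.1051 \cdot 10^{5}$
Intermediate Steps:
$l{\left(A \right)} = \frac{67 A^{2}}{5}$
$E{\left(M \right)} = \frac{1}{7}$ ($E{\left(M \right)} = \frac{\left(M + M\right) \frac{1}{M + M}}{7} = \frac{2 M \frac{1}{2 M}}{7} = \frac{1}{7} \cdot 1 = \frac{1}{7}$)
$\left(E{\left(-109 \right)} + 6737\right) + l{\left(-88 \right)} = \left(\frac{1}{7} + 6737\right) + \frac{67 \left(-88\right)^{2}}{5} = \frac{47160}{7} + \frac{67}{5} \cdot 7744 = \frac{47160}{7} + \frac{518848}{5} = \frac{3867736}{35}$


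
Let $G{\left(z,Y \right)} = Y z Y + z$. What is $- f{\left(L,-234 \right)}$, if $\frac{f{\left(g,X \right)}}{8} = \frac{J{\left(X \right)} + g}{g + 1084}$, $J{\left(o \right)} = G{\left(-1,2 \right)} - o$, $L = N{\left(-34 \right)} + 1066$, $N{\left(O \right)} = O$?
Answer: $- \frac{2522}{529} \approx -4.7675$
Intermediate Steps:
$G{\left(z,Y \right)} = z + z Y^{2}$ ($G{\left(z,Y \right)} = z Y^{2} + z = z + z Y^{2}$)
$L = 1032$ ($L = -34 + 1066 = 1032$)
$J{\left(o \right)} = -5 - o$ ($J{\left(o \right)} = - (1 + 2^{2}) - o = - (1 + 4) - o = \left(-1\right) 5 - o = -5 - o$)
$f{\left(g,X \right)} = \frac{8 \left(-5 + g - X\right)}{1084 + g}$ ($f{\left(g,X \right)} = 8 \frac{\left(-5 - X\right) + g}{g + 1084} = 8 \frac{-5 + g - X}{1084 + g} = \frac{8 \left(-5 + g - X\right)}{1084 + g}$)
$- f{\left(L,-234 \right)} = - \frac{8 \left(-5 + 1032 - -234\right)}{1084 + 1032} = - \frac{8 \left(-5 + 1032 + 234\right)}{2116} = - \frac{8 \cdot 1261}{2116} = \left(-1\right) \frac{2522}{529} = - \frac{2522}{529}$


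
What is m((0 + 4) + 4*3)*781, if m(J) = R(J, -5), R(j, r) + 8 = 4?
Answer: -3124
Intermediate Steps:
R(j, r) = -4 (R(j, r) = -8 + 4 = -4)
m(J) = -4
m((0 + 4) + 4*3)*781 = -4*781 = -3124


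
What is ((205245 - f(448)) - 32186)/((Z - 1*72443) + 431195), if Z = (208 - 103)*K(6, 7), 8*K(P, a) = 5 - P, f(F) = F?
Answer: 17048/35431 ≈ 0.48116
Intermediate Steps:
K(P, a) = 5/8 - P/8 (K(P, a) = (5 - P)/8 = 5/8 - P/8)
Z = -105/8 (Z = (208 - 103)*(5/8 - 1/8*6) = 105*(5/8 - 3/4) = 105*(-1/8) = -105/8 ≈ -13.125)
((205245 - f(448)) - 32186)/((Z - 1*72443) + 431195) = ((205245 - 1*448) - 32186)/((-105/8 - 1*72443) + 431195) = ((205245 - 448) - 32186)/((-105/8 - 72443) + 431195) = (204797 - 32186)/(-579649/8 + 431195) = 172611/(2869911/8) = 172611*(8/2869911) = 17048/35431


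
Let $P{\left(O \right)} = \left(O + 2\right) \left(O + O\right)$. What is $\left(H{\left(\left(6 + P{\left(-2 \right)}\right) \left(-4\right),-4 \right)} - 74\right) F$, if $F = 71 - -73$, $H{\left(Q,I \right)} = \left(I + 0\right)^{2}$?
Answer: $-8352$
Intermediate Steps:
$P{\left(O \right)} = 2 O \left(2 + O\right)$ ($P{\left(O \right)} = \left(2 + O\right) 2 O = 2 O \left(2 + O\right)$)
$H{\left(Q,I \right)} = I^{2}$
$F = 144$ ($F = 71 + 73 = 144$)
$\left(H{\left(\left(6 + P{\left(-2 \right)}\right) \left(-4\right),-4 \right)} - 74\right) F = \left(\left(-4\right)^{2} - 74\right) 144 = \left(16 - 74\right) 144 = \left(-58\right) 144 = -8352$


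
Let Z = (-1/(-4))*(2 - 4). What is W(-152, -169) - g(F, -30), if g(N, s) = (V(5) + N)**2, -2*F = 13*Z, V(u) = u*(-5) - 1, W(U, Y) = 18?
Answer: -7993/16 ≈ -499.56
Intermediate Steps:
Z = -1/2 (Z = -1*(-1/4)*(-2) = (1/4)*(-2) = -1/2 ≈ -0.50000)
V(u) = -1 - 5*u (V(u) = -5*u - 1 = -1 - 5*u)
F = 13/4 (F = -13*(-1)/(2*2) = -1/2*(-13/2) = 13/4 ≈ 3.2500)
g(N, s) = (-26 + N)**2 (g(N, s) = ((-1 - 5*5) + N)**2 = ((-1 - 25) + N)**2 = (-26 + N)**2)
W(-152, -169) - g(F, -30) = 18 - (-26 + 13/4)**2 = 18 - (-91/4)**2 = 18 - 1*8281/16 = 18 - 8281/16 = -7993/16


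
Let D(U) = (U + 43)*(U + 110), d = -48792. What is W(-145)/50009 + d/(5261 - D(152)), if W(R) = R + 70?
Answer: 2436601953/2291862461 ≈ 1.0632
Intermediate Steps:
D(U) = (43 + U)*(110 + U)
W(R) = 70 + R
W(-145)/50009 + d/(5261 - D(152)) = (70 - 145)/50009 - 48792/(5261 - (4730 + 152**2 + 153*152)) = -75*1/50009 - 48792/(5261 - (4730 + 23104 + 23256)) = -75/50009 - 48792/(5261 - 1*51090) = -75/50009 - 48792/(5261 - 51090) = -75/50009 - 48792/(-45829) = -75/50009 - 48792*(-1/45829) = -75/50009 + 48792/45829 = 2436601953/2291862461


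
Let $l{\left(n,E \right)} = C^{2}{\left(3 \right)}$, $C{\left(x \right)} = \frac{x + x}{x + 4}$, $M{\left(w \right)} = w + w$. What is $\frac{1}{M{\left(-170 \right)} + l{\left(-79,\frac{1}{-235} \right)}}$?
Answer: $- \frac{49}{16624} \approx -0.0029475$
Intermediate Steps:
$M{\left(w \right)} = 2 w$
$C{\left(x \right)} = \frac{2 x}{4 + x}$
$l{\left(n,E \right)} = \frac{36}{49}$ ($l{\left(n,E \right)} = \left(2 \cdot 3 \frac{1}{4 + 3}\right)^{2} = \left(2 \cdot 3 \cdot \frac{1}{7}\right)^{2} = \left(\frac{6}{7}\right)^{2} = \frac{36}{49}$)
$\frac{1}{M{\left(-170 \right)} + l{\left(-79,\frac{1}{-235} \right)}} = \frac{1}{2 \left(-170\right) + \frac{36}{49}} = \frac{1}{-340 + \frac{36}{49}} = \frac{1}{- \frac{16624}{49}} = - \frac{49}{16624}$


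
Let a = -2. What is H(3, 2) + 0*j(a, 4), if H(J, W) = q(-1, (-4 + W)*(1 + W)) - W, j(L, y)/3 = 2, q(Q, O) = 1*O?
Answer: -8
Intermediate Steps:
q(Q, O) = O
j(L, y) = 6 (j(L, y) = 3*2 = 6)
H(J, W) = -W + (1 + W)*(-4 + W) (H(J, W) = (-4 + W)*(1 + W) - W = (1 + W)*(-4 + W) - W = -W + (1 + W)*(-4 + W))
H(3, 2) + 0*j(a, 4) = (-4 + 2**2 - 4*2) + 0*6 = (-4 + 4 - 8) + 0 = -8 + 0 = -8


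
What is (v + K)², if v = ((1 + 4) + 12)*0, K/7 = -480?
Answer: 11289600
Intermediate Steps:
K = -3360 (K = 7*(-480) = -3360)
v = 0 (v = (5 + 12)*0 = 17*0 = 0)
(v + K)² = (0 - 3360)² = (-3360)² = 11289600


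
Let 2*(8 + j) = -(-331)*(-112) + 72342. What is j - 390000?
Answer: -372373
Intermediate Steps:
j = 17627 (j = -8 + (-(-331)*(-112) + 72342)/2 = -8 + (-1*37072 + 72342)/2 = -8 + (-37072 + 72342)/2 = -8 + (½)*35270 = -8 + 17635 = 17627)
j - 390000 = 17627 - 390000 = -372373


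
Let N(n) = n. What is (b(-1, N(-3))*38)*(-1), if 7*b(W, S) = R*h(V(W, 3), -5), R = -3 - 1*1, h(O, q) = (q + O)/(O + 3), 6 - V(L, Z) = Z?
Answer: -152/21 ≈ -7.2381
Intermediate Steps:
V(L, Z) = 6 - Z
h(O, q) = (O + q)/(3 + O)
R = -4 (R = -3 - 1 = -4)
b(W, S) = 4/21 (b(W, S) = (-4*((6 - 1*3) - 5)/(3 + (6 - 1*3)))/7 = (-4*((6 - 3) - 5)/(3 + (6 - 3)))/7 = (-4*(3 - 5)/(3 + 3))/7 = (-4*(-2)/6)/7 = (-2*(-2)/3)/7 = (-4*(-⅓))/7 = (⅐)*(4/3) = 4/21)
(b(-1, N(-3))*38)*(-1) = ((4/21)*38)*(-1) = (152/21)*(-1) = -152/21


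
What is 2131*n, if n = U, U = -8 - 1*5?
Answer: -27703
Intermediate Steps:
U = -13 (U = -8 - 5 = -13)
n = -13
2131*n = 2131*(-13) = -27703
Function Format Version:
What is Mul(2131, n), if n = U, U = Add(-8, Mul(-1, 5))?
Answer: -27703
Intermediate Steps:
U = -13 (U = Add(-8, -5) = -13)
n = -13
Mul(2131, n) = Mul(2131, -13) = -27703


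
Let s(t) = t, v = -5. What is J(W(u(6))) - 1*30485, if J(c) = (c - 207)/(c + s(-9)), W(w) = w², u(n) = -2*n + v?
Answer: -4267859/140 ≈ -30485.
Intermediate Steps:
u(n) = -5 - 2*n (u(n) = -2*n - 5 = -5 - 2*n)
J(c) = (-207 + c)/(-9 + c) (J(c) = (c - 207)/(c - 9) = (-207 + c)/(-9 + c))
J(W(u(6))) - 1*30485 = (-207 + (-5 - 2*6)²)/(-9 + (-5 - 2*6)²) - 1*30485 = (-207 + (-5 - 12)²)/(-9 + (-5 - 12)²) - 30485 = (-207 + (-17)²)/(-9 + (-17)²) - 30485 = (-207 + 289)/(-9 + 289) - 30485 = 82/280 - 30485 = (1/280)*82 - 30485 = 41/140 - 30485 = -4267859/140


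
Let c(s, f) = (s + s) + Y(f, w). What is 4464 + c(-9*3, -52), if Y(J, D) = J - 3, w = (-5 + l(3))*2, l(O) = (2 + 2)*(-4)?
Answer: 4355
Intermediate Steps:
l(O) = -16 (l(O) = 4*(-4) = -16)
w = -42 (w = (-5 - 16)*2 = -21*2 = -42)
Y(J, D) = -3 + J
c(s, f) = -3 + f + 2*s (c(s, f) = (s + s) + (-3 + f) = 2*s + (-3 + f) = -3 + f + 2*s)
4464 + c(-9*3, -52) = 4464 + (-3 - 52 + 2*(-9*3)) = 4464 + (-3 - 52 + 2*(-27)) = 4464 + (-3 - 52 - 54) = 4464 - 109 = 4355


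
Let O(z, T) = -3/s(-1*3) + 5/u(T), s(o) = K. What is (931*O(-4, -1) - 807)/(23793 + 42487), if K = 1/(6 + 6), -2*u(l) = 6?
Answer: -13453/24855 ≈ -0.54126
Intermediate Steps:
u(l) = -3 (u(l) = -1/2*6 = -3)
K = 1/12 ≈ 0.083333
s(o) = 1/12
O(z, T) = -113/3 (O(z, T) = -3/1/12 + 5/(-3) = -3*12 + 5*(-1/3) = -36 - 5/3 = -113/3)
(931*O(-4, -1) - 807)/(23793 + 42487) = (931*(-113/3) - 807)/(23793 + 42487) = (-105203/3 - 807)/66280 = -107624/3*1/66280 = -13453/24855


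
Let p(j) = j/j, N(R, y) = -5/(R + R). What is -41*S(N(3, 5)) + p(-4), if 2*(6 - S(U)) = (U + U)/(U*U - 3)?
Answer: -19105/83 ≈ -230.18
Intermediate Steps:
N(R, y) = -5/(2*R) (N(R, y) = -5*1/(2*R) = -5/(2*R))
p(j) = 1
S(U) = 6 - U/(-3 + U²) (S(U) = 6 - (U + U)/(2*(U*U - 3)) = 6 - 2*U/(2*(U² - 3)) = 6 - 2*U/(2*(-3 + U²)) = 6 - U/(-3 + U²))
-41*S(N(3, 5)) + p(-4) = -41*(-18 - (-5)/(2*3) + 6*(-5/2/3)²)/(-3 + (-5/2/3)²) + 1 = -41*(-18 - (-5)/(2*3) + 6*(-5/2*⅓)²)/(-3 + (-5/2*⅓)²) + 1 = -41*(-18 - 1*(-⅚) + 6*(-⅚)²)/(-3 + (-⅚)²) + 1 = -41*(-18 + ⅚ + 6*(25/36))/(-3 + 25/36) + 1 = -41*(-18 + ⅚ + 25/6)/(-83/36) + 1 = -(-1476)*(-13)/83 + 1 = -41*468/83 + 1 = -19188/83 + 1 = -19105/83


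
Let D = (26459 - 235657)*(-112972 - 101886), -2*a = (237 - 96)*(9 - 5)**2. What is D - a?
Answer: 44947865012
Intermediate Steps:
a = -1128 (a = -(237 - 96)*(9 - 5)**2/2 = -141*4**2/2 = -141*16/2 = -1/2*2256 = -1128)
D = 44947863884 (D = -209198*(-214858) = 44947863884)
D - a = 44947863884 - 1*(-1128) = 44947863884 + 1128 = 44947865012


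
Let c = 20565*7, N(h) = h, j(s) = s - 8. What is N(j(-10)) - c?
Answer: -143973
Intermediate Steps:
j(s) = -8 + s
c = 143955
N(j(-10)) - c = (-8 - 10) - 1*143955 = -18 - 143955 = -143973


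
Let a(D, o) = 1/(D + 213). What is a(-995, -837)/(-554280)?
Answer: 1/433446960 ≈ 2.3071e-9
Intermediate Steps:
a(D, o) = 1/(213 + D)
a(-995, -837)/(-554280) = 1/((213 - 995)*(-554280)) = -1/554280/(-782) = -1/782*(-1/554280) = 1/433446960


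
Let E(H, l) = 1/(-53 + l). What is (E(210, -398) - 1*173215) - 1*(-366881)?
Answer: 87343365/451 ≈ 1.9367e+5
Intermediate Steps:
(E(210, -398) - 1*173215) - 1*(-366881) = (1/(-53 - 398) - 1*173215) - 1*(-366881) = (1/(-451) - 173215) + 366881 = (-1/451 - 173215) + 366881 = -78119966/451 + 366881 = 87343365/451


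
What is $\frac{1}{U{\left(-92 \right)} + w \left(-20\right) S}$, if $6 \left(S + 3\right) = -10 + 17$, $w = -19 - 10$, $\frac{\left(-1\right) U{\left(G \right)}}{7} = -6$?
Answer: $- \frac{3}{3064} \approx -0.00097911$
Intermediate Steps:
$U{\left(G \right)} = 42$ ($U{\left(G \right)} = \left(-7\right) \left(-6\right) = 42$)
$w = -29$ ($w = -19 - 10 = -29$)
$S = - \frac{11}{6}$ ($S = -3 + \frac{-10 + 17}{6} = -3 + \frac{1}{6} \cdot 7 = -3 + \frac{7}{6} = - \frac{11}{6} \approx -1.8333$)
$\frac{1}{U{\left(-92 \right)} + w \left(-20\right) S} = \frac{1}{42 + \left(-29\right) \left(-20\right) \left(- \frac{11}{6}\right)} = \frac{1}{42 + 580 \left(- \frac{11}{6}\right)} = \frac{1}{42 - \frac{3190}{3}} = \frac{1}{- \frac{3064}{3}} = - \frac{3}{3064}$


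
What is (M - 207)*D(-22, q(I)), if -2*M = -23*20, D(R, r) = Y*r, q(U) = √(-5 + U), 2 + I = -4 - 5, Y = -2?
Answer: -184*I ≈ -184.0*I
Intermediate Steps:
I = -11 (I = -2 + (-4 - 5) = -2 - 9 = -11)
D(R, r) = -2*r
M = 230 (M = -(-23)*20/2 = -½*(-460) = 230)
(M - 207)*D(-22, q(I)) = (230 - 207)*(-2*√(-5 - 11)) = 23*(-8*I) = -184*I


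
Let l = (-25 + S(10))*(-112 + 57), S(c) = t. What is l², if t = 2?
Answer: 1600225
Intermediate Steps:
S(c) = 2
l = 1265 (l = (-25 + 2)*(-112 + 57) = -23*(-55) = 1265)
l² = 1265² = 1600225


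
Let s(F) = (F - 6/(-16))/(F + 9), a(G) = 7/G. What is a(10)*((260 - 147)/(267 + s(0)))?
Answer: 9492/32045 ≈ 0.29621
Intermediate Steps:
s(F) = (3/8 + F)/(9 + F) (s(F) = (F - 6*(-1/16))/(9 + F) = (F + 3/8)/(9 + F) = (3/8 + F)/(9 + F))
a(10)*((260 - 147)/(267 + s(0))) = (7/10)*((260 - 147)/(267 + (3/8 + 0)/(9 + 0))) = (7*(⅒))*(113/(267 + (3/8)/9)) = 7*(113/(267 + (⅑)*(3/8)))/10 = 7*(113/(267 + 1/24))/10 = 7*(113/(6409/24))/10 = 7*(113*(24/6409))/10 = (7/10)*(2712/6409) = 9492/32045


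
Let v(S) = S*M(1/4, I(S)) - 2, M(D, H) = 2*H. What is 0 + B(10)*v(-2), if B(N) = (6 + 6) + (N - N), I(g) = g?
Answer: 72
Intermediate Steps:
v(S) = -2 + 2*S² (v(S) = S*(2*S) - 2 = 2*S² - 2 = -2 + 2*S²)
B(N) = 12 (B(N) = 12 + 0 = 12)
0 + B(10)*v(-2) = 0 + 12*(-2 + 2*(-2)²) = 0 + 12*(-2 + 2*4) = 0 + 12*(-2 + 8) = 0 + 12*6 = 0 + 72 = 72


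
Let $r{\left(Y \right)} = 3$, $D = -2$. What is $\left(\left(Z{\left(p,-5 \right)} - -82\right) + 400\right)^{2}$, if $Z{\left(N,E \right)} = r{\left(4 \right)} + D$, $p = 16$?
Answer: $233289$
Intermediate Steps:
$Z{\left(N,E \right)} = 1$ ($Z{\left(N,E \right)} = 3 - 2 = 1$)
$\left(\left(Z{\left(p,-5 \right)} - -82\right) + 400\right)^{2} = \left(\left(1 - -82\right) + 400\right)^{2} = \left(\left(1 + 82\right) + 400\right)^{2} = \left(83 + 400\right)^{2} = 483^{2} = 233289$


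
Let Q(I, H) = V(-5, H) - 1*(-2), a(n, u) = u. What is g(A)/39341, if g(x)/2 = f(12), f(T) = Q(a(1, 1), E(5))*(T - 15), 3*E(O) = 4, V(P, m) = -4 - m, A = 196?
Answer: 20/39341 ≈ 0.00050838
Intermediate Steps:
E(O) = 4/3 (E(O) = (⅓)*4 = 4/3)
Q(I, H) = -2 - H (Q(I, H) = (-4 - H) - 1*(-2) = (-4 - H) + 2 = -2 - H)
f(T) = 50 - 10*T/3 (f(T) = (-2 - 1*4/3)*(T - 15) = (-2 - 4/3)*(-15 + T) = -10*(-15 + T)/3 = 50 - 10*T/3)
g(x) = 20 (g(x) = 2*(50 - 10/3*12) = 2*(50 - 40) = 2*10 = 20)
g(A)/39341 = 20/39341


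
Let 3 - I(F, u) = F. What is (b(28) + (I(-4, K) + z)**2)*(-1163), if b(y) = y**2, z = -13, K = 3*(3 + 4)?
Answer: -953660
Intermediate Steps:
K = 21 (K = 3*7 = 21)
I(F, u) = 3 - F
(b(28) + (I(-4, K) + z)**2)*(-1163) = (28**2 + ((3 - 1*(-4)) - 13)**2)*(-1163) = (784 + ((3 + 4) - 13)**2)*(-1163) = (784 + (7 - 13)**2)*(-1163) = (784 + (-6)**2)*(-1163) = (784 + 36)*(-1163) = 820*(-1163) = -953660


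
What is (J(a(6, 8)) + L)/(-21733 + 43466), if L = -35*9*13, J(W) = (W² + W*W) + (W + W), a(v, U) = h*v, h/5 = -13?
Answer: 299325/21733 ≈ 13.773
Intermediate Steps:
h = -65 (h = 5*(-13) = -65)
a(v, U) = -65*v
J(W) = 2*W + 2*W² (J(W) = (W² + W²) + 2*W = 2*W² + 2*W = 2*W + 2*W²)
L = -4095 (L = -315*13 = -4095)
(J(a(6, 8)) + L)/(-21733 + 43466) = (2*(-65*6)*(1 - 65*6) - 4095)/(-21733 + 43466) = (2*(-390)*(1 - 390) - 4095)/21733 = (2*(-390)*(-389) - 4095)*(1/21733) = (303420 - 4095)*(1/21733) = 299325*(1/21733) = 299325/21733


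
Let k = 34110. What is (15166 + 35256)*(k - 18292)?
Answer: 797575196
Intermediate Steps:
(15166 + 35256)*(k - 18292) = (15166 + 35256)*(34110 - 18292) = 50422*15818 = 797575196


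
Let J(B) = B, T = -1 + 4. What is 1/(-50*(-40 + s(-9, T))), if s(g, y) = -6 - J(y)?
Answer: 1/2450 ≈ 0.00040816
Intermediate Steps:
T = 3
s(g, y) = -6 - y
1/(-50*(-40 + s(-9, T))) = 1/(-50*(-40 + (-6 - 1*3))) = 1/(-50*(-40 + (-6 - 3))) = 1/(-50*(-40 - 9)) = 1/(-50*(-49)) = 1/2450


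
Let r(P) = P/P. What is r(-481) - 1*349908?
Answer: -349907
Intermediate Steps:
r(P) = 1
r(-481) - 1*349908 = 1 - 1*349908 = 1 - 349908 = -349907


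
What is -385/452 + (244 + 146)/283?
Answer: 67325/127916 ≈ 0.52632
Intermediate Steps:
-385/452 + (244 + 146)/283 = -385*1/452 + 390*(1/283) = -385/452 + 390/283 = 67325/127916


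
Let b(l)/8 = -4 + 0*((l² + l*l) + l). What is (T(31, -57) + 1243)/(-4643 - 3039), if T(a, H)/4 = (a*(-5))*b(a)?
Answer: -21083/7682 ≈ -2.7445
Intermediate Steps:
b(l) = -32 (b(l) = 8*(-4 + 0*((l² + l*l) + l)) = 8*(-4 + 0*((l² + l²) + l)) = 8*(-4 + 0*(2*l² + l)) = 8*(-4 + 0*(l + 2*l²)) = 8*(-4 + 0) = 8*(-4) = -32)
T(a, H) = 640*a (T(a, H) = 4*((a*(-5))*(-32)) = 4*(-5*a*(-32)) = 4*(160*a) = 640*a)
(T(31, -57) + 1243)/(-4643 - 3039) = (640*31 + 1243)/(-4643 - 3039) = (19840 + 1243)/(-7682) = 21083*(-1/7682) = -21083/7682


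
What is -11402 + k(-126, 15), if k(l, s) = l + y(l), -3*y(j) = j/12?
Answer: -23049/2 ≈ -11525.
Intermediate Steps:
y(j) = -j/36 (y(j) = -j/(3*12) = -j/36)
k(l, s) = 35*l/36 (k(l, s) = l - l/36 = 35*l/36)
-11402 + k(-126, 15) = -11402 + (35/36)*(-126) = -11402 - 245/2 = -23049/2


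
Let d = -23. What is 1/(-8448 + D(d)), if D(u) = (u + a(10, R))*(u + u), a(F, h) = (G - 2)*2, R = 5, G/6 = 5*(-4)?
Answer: 1/3834 ≈ 0.00026082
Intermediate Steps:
G = -120 (G = 6*(5*(-4)) = 6*(-20) = -120)
a(F, h) = -244 (a(F, h) = (-120 - 2)*2 = -122*2 = -244)
D(u) = 2*u*(-244 + u) (D(u) = (u - 244)*(u + u) = (-244 + u)*(2*u) = 2*u*(-244 + u))
1/(-8448 + D(d)) = 1/(-8448 + 2*(-23)*(-244 - 23)) = 1/(-8448 + 2*(-23)*(-267)) = 1/(-8448 + 12282) = 1/3834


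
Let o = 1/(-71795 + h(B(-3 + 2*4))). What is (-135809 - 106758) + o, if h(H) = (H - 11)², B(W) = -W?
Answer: -17353000614/71539 ≈ -2.4257e+5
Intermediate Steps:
h(H) = (-11 + H)²
o = -1/71539 (o = 1/(-71795 + (-11 - (-3 + 2*4))²) = 1/(-71795 + (-11 - (-3 + 8))²) = 1/(-71795 + (-11 - 1*5)²) = 1/(-71795 + (-11 - 5)²) = 1/(-71795 + (-16)²) = 1/(-71795 + 256) = 1/(-71539) = -1/71539 ≈ -1.3978e-5)
(-135809 - 106758) + o = (-135809 - 106758) - 1/71539 = -242567 - 1/71539 = -17353000614/71539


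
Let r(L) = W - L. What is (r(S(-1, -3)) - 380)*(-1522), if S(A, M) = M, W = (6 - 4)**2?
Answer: 567706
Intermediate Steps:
W = 4 (W = 2**2 = 4)
r(L) = 4 - L
(r(S(-1, -3)) - 380)*(-1522) = ((4 - 1*(-3)) - 380)*(-1522) = ((4 + 3) - 380)*(-1522) = (7 - 380)*(-1522) = -373*(-1522) = 567706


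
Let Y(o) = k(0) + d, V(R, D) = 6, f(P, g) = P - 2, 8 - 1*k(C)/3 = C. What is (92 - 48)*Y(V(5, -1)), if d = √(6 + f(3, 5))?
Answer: 1056 + 44*√7 ≈ 1172.4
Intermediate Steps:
k(C) = 24 - 3*C
f(P, g) = -2 + P
d = √7 (d = √(6 + (-2 + 3)) = √(6 + 1) = √7 ≈ 2.6458)
Y(o) = 24 + √7 (Y(o) = (24 - 3*0) + √7 = (24 + 0) + √7 = 24 + √7)
(92 - 48)*Y(V(5, -1)) = (92 - 48)*(24 + √7) = 44*(24 + √7) = 1056 + 44*√7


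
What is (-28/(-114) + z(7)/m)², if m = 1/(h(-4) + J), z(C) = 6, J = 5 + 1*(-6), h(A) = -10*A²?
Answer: 3030282304/3249 ≈ 9.3268e+5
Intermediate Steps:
J = -1 (J = 5 - 6 = -1)
m = -1/161 (m = 1/(-10*(-4)² - 1) = 1/(-10*16 - 1) = 1/(-160 - 1) = 1/(-161) = -1/161 ≈ -0.0062112)
(-28/(-114) + z(7)/m)² = (-28/(-114) + 6/(-1/161))² = (-28*(-1/114) + 6*(-161))² = (14/57 - 966)² = (-55048/57)² = 3030282304/3249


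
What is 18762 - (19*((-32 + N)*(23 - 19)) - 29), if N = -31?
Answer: 23579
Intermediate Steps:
18762 - (19*((-32 + N)*(23 - 19)) - 29) = 18762 - (19*((-32 - 31)*(23 - 19)) - 29) = 18762 - (19*(-63*4) - 29) = 18762 - (19*(-252) - 29) = 18762 - (-4788 - 29) = 18762 - 1*(-4817) = 18762 + 4817 = 23579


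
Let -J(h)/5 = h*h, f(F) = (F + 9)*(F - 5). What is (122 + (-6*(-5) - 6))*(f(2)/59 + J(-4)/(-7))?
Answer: 655394/413 ≈ 1586.9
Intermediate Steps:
f(F) = (-5 + F)*(9 + F) (f(F) = (9 + F)*(-5 + F) = (-5 + F)*(9 + F))
J(h) = -5*h² (J(h) = -5*h*h = -5*h²)
(122 + (-6*(-5) - 6))*(f(2)/59 + J(-4)/(-7)) = (122 + (-6*(-5) - 6))*((-45 + 2² + 4*2)/59 - 5*(-4)²/(-7)) = (122 + (30 - 6))*((-45 + 4 + 8)*(1/59) - 5*16*(-⅐)) = (122 + 24)*(-33*1/59 - 80*(-⅐)) = 146*(-33/59 + 80/7) = 146*(4489/413) = 655394/413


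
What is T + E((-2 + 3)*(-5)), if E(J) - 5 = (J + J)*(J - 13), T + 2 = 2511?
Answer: 2694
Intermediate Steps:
T = 2509 (T = -2 + 2511 = 2509)
E(J) = 5 + 2*J*(-13 + J) (E(J) = 5 + (J + J)*(J - 13) = 5 + (2*J)*(-13 + J) = 5 + 2*J*(-13 + J))
T + E((-2 + 3)*(-5)) = 2509 + (5 - 26*(-2 + 3)*(-5) + 2*((-2 + 3)*(-5))²) = 2509 + (5 - 26*(-5) + 2*(1*(-5))²) = 2509 + (5 - 26*(-5) + 2*(-5)²) = 2509 + (5 + 130 + 2*25) = 2509 + (5 + 130 + 50) = 2509 + 185 = 2694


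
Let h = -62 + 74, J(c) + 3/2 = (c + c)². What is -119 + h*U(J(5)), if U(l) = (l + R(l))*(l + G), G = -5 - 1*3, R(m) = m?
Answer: 213823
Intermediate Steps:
J(c) = -3/2 + 4*c² (J(c) = -3/2 + (c + c)² = -3/2 + (2*c)² = -3/2 + 4*c²)
h = 12
G = -8 (G = -5 - 3 = -8)
U(l) = 2*l*(-8 + l) (U(l) = (l + l)*(l - 8) = (2*l)*(-8 + l) = 2*l*(-8 + l))
-119 + h*U(J(5)) = -119 + 12*(2*(-3/2 + 4*5²)*(-8 + (-3/2 + 4*5²))) = -119 + 12*(2*(-3/2 + 4*25)*(-8 + (-3/2 + 4*25))) = -119 + 12*(2*(-3/2 + 100)*(-8 + (-3/2 + 100))) = -119 + 12*(2*(197/2)*(-8 + 197/2)) = -119 + 12*(2*(197/2)*(181/2)) = -119 + 12*(35657/2) = -119 + 213942 = 213823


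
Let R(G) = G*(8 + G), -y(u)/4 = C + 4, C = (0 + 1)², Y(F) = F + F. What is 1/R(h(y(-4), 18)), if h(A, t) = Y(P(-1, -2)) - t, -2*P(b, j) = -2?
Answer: 1/128 ≈ 0.0078125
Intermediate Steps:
P(b, j) = 1 (P(b, j) = -½*(-2) = 1)
Y(F) = 2*F
C = 1 (C = 1² = 1)
y(u) = -20 (y(u) = -4*(1 + 4) = -4*5 = -20)
h(A, t) = 2 - t (h(A, t) = 2*1 - t = 2 - t)
1/R(h(y(-4), 18)) = 1/((2 - 1*18)*(8 + (2 - 1*18))) = 1/((2 - 18)*(8 + (2 - 18))) = 1/(-16*(8 - 16)) = 1/(-16*(-8)) = 1/128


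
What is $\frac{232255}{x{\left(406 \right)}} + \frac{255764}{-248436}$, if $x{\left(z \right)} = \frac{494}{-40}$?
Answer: $- \frac{288518309327}{15340923} \approx -18807.0$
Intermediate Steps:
$x{\left(z \right)} = - \frac{247}{20}$ ($x{\left(z \right)} = 494 \left(- \frac{1}{40}\right) = - \frac{247}{20}$)
$\frac{232255}{x{\left(406 \right)}} + \frac{255764}{-248436} = \frac{232255}{- \frac{247}{20}} + \frac{255764}{-248436} = 232255 \left(- \frac{20}{247}\right) + 255764 \left(- \frac{1}{248436}\right) = - \frac{4645100}{247} - \frac{63941}{62109} = - \frac{288518309327}{15340923}$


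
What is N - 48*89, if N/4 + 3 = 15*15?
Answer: -3384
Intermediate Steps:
N = 888 (N = -12 + 4*(15*15) = -12 + 4*225 = -12 + 900 = 888)
N - 48*89 = 888 - 48*89 = 888 - 4272 = -3384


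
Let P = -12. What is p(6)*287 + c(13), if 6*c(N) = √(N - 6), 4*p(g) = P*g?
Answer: -5166 + √7/6 ≈ -5165.6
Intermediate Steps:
p(g) = -3*g (p(g) = (-12*g)/4 = -3*g)
c(N) = √(-6 + N)/6 (c(N) = √(N - 6)/6 = √(-6 + N)/6)
p(6)*287 + c(13) = -3*6*287 + √(-6 + 13)/6 = -18*287 + √7/6 = -5166 + √7/6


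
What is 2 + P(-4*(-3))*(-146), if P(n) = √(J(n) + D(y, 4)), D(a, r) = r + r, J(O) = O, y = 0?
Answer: 2 - 292*√5 ≈ -650.93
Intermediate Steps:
D(a, r) = 2*r
P(n) = √(8 + n) (P(n) = √(n + 2*4) = √(n + 8) = √(8 + n))
2 + P(-4*(-3))*(-146) = 2 + √(8 - 4*(-3))*(-146) = 2 + √(8 + 12)*(-146) = 2 + √20*(-146) = 2 + (2*√5)*(-146) = 2 - 292*√5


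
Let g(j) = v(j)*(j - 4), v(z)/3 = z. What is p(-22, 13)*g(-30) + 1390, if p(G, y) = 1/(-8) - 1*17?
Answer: -102025/2 ≈ -51013.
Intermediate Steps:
v(z) = 3*z
p(G, y) = -137/8 (p(G, y) = -1/8 - 17 = -137/8)
g(j) = 3*j*(-4 + j) (g(j) = (3*j)*(j - 4) = (3*j)*(-4 + j) = 3*j*(-4 + j))
p(-22, 13)*g(-30) + 1390 = -411*(-30)*(-4 - 30)/8 + 1390 = -411*(-30)*(-34)/8 + 1390 = -137/8*3060 + 1390 = -104805/2 + 1390 = -102025/2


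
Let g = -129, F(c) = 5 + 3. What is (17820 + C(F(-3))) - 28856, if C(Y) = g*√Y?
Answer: -11036 - 258*√2 ≈ -11401.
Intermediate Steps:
F(c) = 8
C(Y) = -129*√Y
(17820 + C(F(-3))) - 28856 = (17820 - 258*√2) - 28856 = -11036 - 258*√2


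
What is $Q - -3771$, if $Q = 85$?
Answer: $3856$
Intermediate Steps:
$Q - -3771 = 85 - -3771 = 85 + 3771 = 3856$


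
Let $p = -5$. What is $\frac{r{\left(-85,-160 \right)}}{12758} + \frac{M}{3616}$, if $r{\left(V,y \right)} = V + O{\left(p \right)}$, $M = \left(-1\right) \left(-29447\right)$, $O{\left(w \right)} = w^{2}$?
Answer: $\frac{187733933}{23066464} \approx 8.1388$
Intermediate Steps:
$M = 29447$
$r{\left(V,y \right)} = 25 + V$ ($r{\left(V,y \right)} = V + \left(-5\right)^{2} = V + 25 = 25 + V$)
$\frac{r{\left(-85,-160 \right)}}{12758} + \frac{M}{3616} = \frac{25 - 85}{12758} + \frac{29447}{3616} = \left(-60\right) \frac{1}{12758} + 29447 \cdot \frac{1}{3616} = - \frac{30}{6379} + \frac{29447}{3616} = \frac{187733933}{23066464}$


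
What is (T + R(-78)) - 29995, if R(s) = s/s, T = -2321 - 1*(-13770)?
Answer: -18545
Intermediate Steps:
T = 11449 (T = -2321 + 13770 = 11449)
R(s) = 1
(T + R(-78)) - 29995 = (11449 + 1) - 29995 = 11450 - 29995 = -18545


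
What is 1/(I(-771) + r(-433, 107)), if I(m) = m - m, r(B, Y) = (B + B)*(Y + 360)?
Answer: -1/404422 ≈ -2.4727e-6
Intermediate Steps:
r(B, Y) = 2*B*(360 + Y) (r(B, Y) = (2*B)*(360 + Y) = 2*B*(360 + Y))
I(m) = 0
1/(I(-771) + r(-433, 107)) = 1/(0 + 2*(-433)*(360 + 107)) = 1/(0 + 2*(-433)*467) = 1/(0 - 404422) = 1/(-404422) = -1/404422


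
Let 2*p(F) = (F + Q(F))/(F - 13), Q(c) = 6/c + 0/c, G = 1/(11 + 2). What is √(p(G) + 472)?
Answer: √67533/12 ≈ 21.656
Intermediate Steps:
G = 1/13 ≈ 0.076923
Q(c) = 6/c (Q(c) = 6/c + 0 = 6/c)
p(F) = (F + 6/F)/(2*(-13 + F)) (p(F) = ((F + 6/F)/(F - 13))/2 = ((F + 6/F)/(-13 + F))/2 = (F + 6/F)/(2*(-13 + F)))
√(p(G) + 472) = √((6 + (1/13)²)/(2*(1/13)*(-13 + 1/13)) + 472) = √((½)*13*(6 + 1/169)/(-168/13) + 472) = √((½)*13*(-13/168)*(1015/169) + 472) = √(-145/48 + 472) = √(22511/48) = √67533/12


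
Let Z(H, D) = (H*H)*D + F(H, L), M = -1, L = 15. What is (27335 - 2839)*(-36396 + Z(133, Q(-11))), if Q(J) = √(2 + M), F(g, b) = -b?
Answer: -458614112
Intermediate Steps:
Q(J) = 1 (Q(J) = √(2 - 1) = √1 = 1)
Z(H, D) = -15 + D*H² (Z(H, D) = (H*H)*D - 1*15 = H²*D - 15 = D*H² - 15 = -15 + D*H²)
(27335 - 2839)*(-36396 + Z(133, Q(-11))) = (27335 - 2839)*(-36396 + (-15 + 1*133²)) = 24496*(-36396 + (-15 + 1*17689)) = 24496*(-36396 + (-15 + 17689)) = 24496*(-36396 + 17674) = 24496*(-18722) = -458614112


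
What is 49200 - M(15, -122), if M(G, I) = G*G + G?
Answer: 48960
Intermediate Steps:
M(G, I) = G + G² (M(G, I) = G² + G = G + G²)
49200 - M(15, -122) = 49200 - 15*(1 + 15) = 49200 - 15*16 = 49200 - 1*240 = 49200 - 240 = 48960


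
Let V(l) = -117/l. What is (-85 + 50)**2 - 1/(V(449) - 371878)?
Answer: 204542340724/166973339 ≈ 1225.0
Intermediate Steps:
(-85 + 50)**2 - 1/(V(449) - 371878) = (-85 + 50)**2 - 1/(-117/449 - 371878) = (-35)**2 - 1/(-117*1/449 - 371878) = 1225 - 1/(-117/449 - 371878) = 1225 - 1/(-166973339/449) = 1225 - 1*(-449/166973339) = 1225 + 449/166973339 = 204542340724/166973339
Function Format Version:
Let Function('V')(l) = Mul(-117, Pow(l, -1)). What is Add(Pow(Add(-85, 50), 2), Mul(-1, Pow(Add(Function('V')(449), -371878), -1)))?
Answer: Rational(204542340724, 166973339) ≈ 1225.0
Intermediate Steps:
Add(Pow(Add(-85, 50), 2), Mul(-1, Pow(Add(Function('V')(449), -371878), -1))) = Add(Pow(Add(-85, 50), 2), Mul(-1, Pow(Add(Mul(-117, Pow(449, -1)), -371878), -1))) = Add(Pow(-35, 2), Mul(-1, Pow(Add(Mul(-117, Rational(1, 449)), -371878), -1))) = Add(1225, Mul(-1, Pow(Add(Rational(-117, 449), -371878), -1))) = Add(1225, Mul(-1, Pow(Rational(-166973339, 449), -1))) = Add(1225, Mul(-1, Rational(-449, 166973339))) = Add(1225, Rational(449, 166973339)) = Rational(204542340724, 166973339)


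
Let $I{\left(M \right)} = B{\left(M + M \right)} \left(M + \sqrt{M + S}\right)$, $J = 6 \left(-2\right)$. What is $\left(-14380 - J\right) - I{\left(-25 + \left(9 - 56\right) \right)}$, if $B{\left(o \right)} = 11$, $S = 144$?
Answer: $-13576 - 66 \sqrt{2} \approx -13669.0$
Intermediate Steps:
$J = -12$
$I{\left(M \right)} = 11 M + 11 \sqrt{144 + M}$ ($I{\left(M \right)} = 11 \left(M + \sqrt{M + 144}\right) = 11 \left(M + \sqrt{144 + M}\right) = 11 M + 11 \sqrt{144 + M}$)
$\left(-14380 - J\right) - I{\left(-25 + \left(9 - 56\right) \right)} = \left(-14380 - -12\right) - \left(11 \left(-25 + \left(9 - 56\right)\right) + 11 \sqrt{144 + \left(-25 + \left(9 - 56\right)\right)}\right) = \left(-14380 + 12\right) - \left(11 \left(-25 - 47\right) + 11 \sqrt{144 - 72}\right) = -14368 - \left(11 \left(-72\right) + 11 \sqrt{144 - 72}\right) = -14368 - \left(-792 + 11 \sqrt{72}\right) = -14368 - \left(-792 + 11 \cdot 6 \sqrt{2}\right) = -14368 - \left(-792 + 66 \sqrt{2}\right) = -14368 + \left(792 - 66 \sqrt{2}\right) = -13576 - 66 \sqrt{2}$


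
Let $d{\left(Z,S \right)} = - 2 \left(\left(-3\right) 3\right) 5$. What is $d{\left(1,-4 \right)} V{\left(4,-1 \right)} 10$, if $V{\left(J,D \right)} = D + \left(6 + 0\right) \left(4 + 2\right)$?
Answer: $31500$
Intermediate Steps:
$d{\left(Z,S \right)} = 90$ ($d{\left(Z,S \right)} = \left(-2\right) \left(-9\right) 5 = 18 \cdot 5 = 90$)
$V{\left(J,D \right)} = 36 + D$ ($V{\left(J,D \right)} = D + 6 \cdot 6 = D + 36 = 36 + D$)
$d{\left(1,-4 \right)} V{\left(4,-1 \right)} 10 = 90 \left(36 - 1\right) 10 = 90 \cdot 35 \cdot 10 = 3150 \cdot 10 = 31500$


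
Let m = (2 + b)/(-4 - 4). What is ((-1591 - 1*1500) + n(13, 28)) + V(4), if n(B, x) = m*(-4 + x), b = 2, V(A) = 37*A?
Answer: -2955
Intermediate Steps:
m = -½ (m = (2 + 2)/(-4 - 4) = 4/(-8) = 4*(-⅛) = -½ ≈ -0.50000)
n(B, x) = 2 - x/2 (n(B, x) = -(-4 + x)/2 = 2 - x/2)
((-1591 - 1*1500) + n(13, 28)) + V(4) = ((-1591 - 1*1500) + (2 - ½*28)) + 37*4 = ((-1591 - 1500) + (2 - 14)) + 148 = (-3091 - 12) + 148 = -3103 + 148 = -2955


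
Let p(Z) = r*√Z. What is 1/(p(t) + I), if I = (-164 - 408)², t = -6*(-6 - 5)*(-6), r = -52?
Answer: 11/3599060 + 3*I*√11/1029331160 ≈ 3.0564e-6 + 9.6664e-9*I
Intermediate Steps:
t = -396 (t = -(-66)*(-6) = -6*66 = -396)
p(Z) = -52*√Z
I = 327184 (I = (-572)² = 327184)
1/(p(t) + I) = 1/(-312*I*√11 + 327184) = 1/(327184 - 312*I*√11)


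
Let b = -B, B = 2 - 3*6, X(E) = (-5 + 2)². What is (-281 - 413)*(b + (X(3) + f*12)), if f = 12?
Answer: -117286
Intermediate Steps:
X(E) = 9 (X(E) = (-3)² = 9)
B = -16 (B = 2 - 18 = -16)
b = 16 (b = -1*(-16) = 16)
(-281 - 413)*(b + (X(3) + f*12)) = (-281 - 413)*(16 + (9 + 12*12)) = -694*(16 + (9 + 144)) = -694*(16 + 153) = -694*169 = -117286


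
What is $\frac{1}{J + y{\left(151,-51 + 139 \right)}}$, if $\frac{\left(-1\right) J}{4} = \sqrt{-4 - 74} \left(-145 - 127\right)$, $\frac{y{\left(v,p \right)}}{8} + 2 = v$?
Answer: $\frac{149}{11719112} - \frac{17 i \sqrt{78}}{1464889} \approx 1.2714 \cdot 10^{-5} - 0.00010249 i$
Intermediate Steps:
$y{\left(v,p \right)} = -16 + 8 v$
$J = 1088 i \sqrt{78}$ ($J = - 4 \sqrt{-4 - 74} \left(-145 - 127\right) = - 4 \sqrt{-78} \left(-272\right) = - 4 i \sqrt{78} \left(-272\right) = - 4 \left(- 272 i \sqrt{78}\right) = 1088 i \sqrt{78} \approx 9609.0 i$)
$\frac{1}{J + y{\left(151,-51 + 139 \right)}} = \frac{1}{1088 i \sqrt{78} + \left(-16 + 8 \cdot 151\right)} = \frac{1}{1088 i \sqrt{78} + \left(-16 + 1208\right)} = \frac{1}{1088 i \sqrt{78} + 1192} = \frac{1}{1192 + 1088 i \sqrt{78}}$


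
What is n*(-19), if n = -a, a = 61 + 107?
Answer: 3192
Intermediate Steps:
a = 168
n = -168 (n = -1*168 = -168)
n*(-19) = -168*(-19) = 3192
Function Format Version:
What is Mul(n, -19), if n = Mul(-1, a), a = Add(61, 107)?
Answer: 3192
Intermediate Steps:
a = 168
n = -168 (n = Mul(-1, 168) = -168)
Mul(n, -19) = Mul(-168, -19) = 3192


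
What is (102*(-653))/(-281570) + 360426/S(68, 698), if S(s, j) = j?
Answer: 25382909952/49133965 ≈ 516.61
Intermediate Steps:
(102*(-653))/(-281570) + 360426/S(68, 698) = (102*(-653))/(-281570) + 360426/698 = -66606*(-1/281570) + 360426*(1/698) = 33303/140785 + 180213/349 = 25382909952/49133965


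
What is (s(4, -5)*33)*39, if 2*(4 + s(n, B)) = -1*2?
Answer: -6435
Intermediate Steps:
s(n, B) = -5 (s(n, B) = -4 + (-1*2)/2 = -4 + (½)*(-2) = -4 - 1 = -5)
(s(4, -5)*33)*39 = -5*33*39 = -165*39 = -6435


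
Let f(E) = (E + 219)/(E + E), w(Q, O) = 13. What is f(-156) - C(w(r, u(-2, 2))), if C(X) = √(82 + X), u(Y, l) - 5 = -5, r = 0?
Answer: -21/104 - √95 ≈ -9.9487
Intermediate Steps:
u(Y, l) = 0 (u(Y, l) = 5 - 5 = 0)
f(E) = (219 + E)/(2*E) (f(E) = (219 + E)/((2*E)) = (219 + E)*(1/(2*E)) = (219 + E)/(2*E))
f(-156) - C(w(r, u(-2, 2))) = (½)*(219 - 156)/(-156) - √(82 + 13) = (½)*(-1/156)*63 - √95 = -21/104 - √95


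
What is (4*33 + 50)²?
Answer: 33124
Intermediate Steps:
(4*33 + 50)² = (132 + 50)² = 182² = 33124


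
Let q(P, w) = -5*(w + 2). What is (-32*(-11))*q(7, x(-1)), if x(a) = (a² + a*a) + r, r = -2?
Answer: -3520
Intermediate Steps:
x(a) = -2 + 2*a² (x(a) = (a² + a*a) - 2 = (a² + a²) - 2 = 2*a² - 2 = -2 + 2*a²)
q(P, w) = -10 - 5*w (q(P, w) = -5*(2 + w) = -10 - 5*w)
(-32*(-11))*q(7, x(-1)) = (-32*(-11))*(-10 - 5*(-2 + 2*(-1)²)) = 352*(-10 - 5*(-2 + 2*1)) = 352*(-10 - 5*(-2 + 2)) = 352*(-10 - 5*0) = 352*(-10 + 0) = 352*(-10) = -3520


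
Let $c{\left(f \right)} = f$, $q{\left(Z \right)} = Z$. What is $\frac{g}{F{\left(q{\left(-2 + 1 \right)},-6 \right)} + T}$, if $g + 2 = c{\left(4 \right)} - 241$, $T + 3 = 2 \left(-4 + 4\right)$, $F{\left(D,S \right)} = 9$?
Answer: $- \frac{239}{6} \approx -39.833$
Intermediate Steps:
$T = -3$ ($T = -3 + 2 \left(-4 + 4\right) = -3 + 2 \cdot 0 = -3 + 0 = -3$)
$g = -239$ ($g = -2 + \left(4 - 241\right) = -2 - 237 = -239$)
$\frac{g}{F{\left(q{\left(-2 + 1 \right)},-6 \right)} + T} = \frac{1}{9 - 3} \left(-239\right) = \frac{1}{6} \left(-239\right) = - \frac{239}{6}$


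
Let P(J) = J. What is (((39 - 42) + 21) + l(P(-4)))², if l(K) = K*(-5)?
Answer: 1444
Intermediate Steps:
l(K) = -5*K
(((39 - 42) + 21) + l(P(-4)))² = (((39 - 42) + 21) - 5*(-4))² = ((-3 + 21) + 20)² = (18 + 20)² = 38² = 1444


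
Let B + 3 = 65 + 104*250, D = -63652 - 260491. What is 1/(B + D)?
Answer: -1/298081 ≈ -3.3548e-6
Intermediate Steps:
D = -324143
B = 26062 (B = -3 + (65 + 104*250) = -3 + (65 + 26000) = -3 + 26065 = 26062)
1/(B + D) = 1/(26062 - 324143) = 1/(-298081) = -1/298081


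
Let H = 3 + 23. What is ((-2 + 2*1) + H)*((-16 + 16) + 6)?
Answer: 156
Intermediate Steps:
H = 26
((-2 + 2*1) + H)*((-16 + 16) + 6) = ((-2 + 2*1) + 26)*((-16 + 16) + 6) = ((-2 + 2) + 26)*(0 + 6) = (0 + 26)*6 = 26*6 = 156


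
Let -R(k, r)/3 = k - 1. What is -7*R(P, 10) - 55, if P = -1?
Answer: -97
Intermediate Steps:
R(k, r) = 3 - 3*k (R(k, r) = -3*(k - 1) = -3*(-1 + k) = 3 - 3*k)
-7*R(P, 10) - 55 = -7*(3 - 3*(-1)) - 55 = -7*(3 + 3) - 55 = -7*6 - 55 = -42 - 55 = -97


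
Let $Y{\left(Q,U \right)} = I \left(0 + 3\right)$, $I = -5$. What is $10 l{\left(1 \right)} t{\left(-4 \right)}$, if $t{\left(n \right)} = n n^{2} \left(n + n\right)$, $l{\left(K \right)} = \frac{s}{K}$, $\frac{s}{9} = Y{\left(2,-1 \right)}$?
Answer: $-691200$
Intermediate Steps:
$Y{\left(Q,U \right)} = -15$ ($Y{\left(Q,U \right)} = - 5 \left(0 + 3\right) = \left(-5\right) 3 = -15$)
$s = -135$ ($s = 9 \left(-15\right) = -135$)
$l{\left(K \right)} = - \frac{135}{K}$
$t{\left(n \right)} = 2 n^{4}$ ($t{\left(n \right)} = n^{3} \cdot 2 n = 2 n^{4}$)
$10 l{\left(1 \right)} t{\left(-4 \right)} = 10 \left(- \frac{135}{1}\right) 2 \left(-4\right)^{4} = 10 \left(\left(-135\right) 1\right) 2 \cdot 256 = 10 \left(-135\right) 512 = \left(-1350\right) 512 = -691200$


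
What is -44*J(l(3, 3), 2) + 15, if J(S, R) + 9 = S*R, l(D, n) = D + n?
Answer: -117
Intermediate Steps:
J(S, R) = -9 + R*S (J(S, R) = -9 + S*R = -9 + R*S)
-44*J(l(3, 3), 2) + 15 = -44*(-9 + 2*(3 + 3)) + 15 = -44*(-9 + 2*6) + 15 = -44*(-9 + 12) + 15 = -44*3 + 15 = -132 + 15 = -117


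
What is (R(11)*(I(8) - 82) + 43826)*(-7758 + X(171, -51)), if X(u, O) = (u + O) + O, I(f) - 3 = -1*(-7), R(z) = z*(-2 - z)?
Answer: -416144058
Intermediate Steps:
I(f) = 10 (I(f) = 3 - 1*(-7) = 3 + 7 = 10)
X(u, O) = u + 2*O (X(u, O) = (O + u) + O = u + 2*O)
(R(11)*(I(8) - 82) + 43826)*(-7758 + X(171, -51)) = ((-1*11*(2 + 11))*(10 - 82) + 43826)*(-7758 + (171 + 2*(-51))) = (-1*11*13*(-72) + 43826)*(-7758 + (171 - 102)) = (-143*(-72) + 43826)*(-7758 + 69) = (10296 + 43826)*(-7689) = 54122*(-7689) = -416144058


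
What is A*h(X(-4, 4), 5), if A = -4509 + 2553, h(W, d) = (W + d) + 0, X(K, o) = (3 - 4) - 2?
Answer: -3912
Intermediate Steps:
X(K, o) = -3 (X(K, o) = -1 - 2 = -3)
h(W, d) = W + d
A = -1956
A*h(X(-4, 4), 5) = -1956*(-3 + 5) = -1956*2 = -3912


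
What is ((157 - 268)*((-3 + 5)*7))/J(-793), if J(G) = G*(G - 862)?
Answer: -1554/1312415 ≈ -0.0011841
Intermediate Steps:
J(G) = G*(-862 + G)
((157 - 268)*((-3 + 5)*7))/J(-793) = ((157 - 268)*((-3 + 5)*7))/((-793*(-862 - 793))) = (-222*7)/((-793*(-1655))) = -111*14/1312415 = -1554*1/1312415 = -1554/1312415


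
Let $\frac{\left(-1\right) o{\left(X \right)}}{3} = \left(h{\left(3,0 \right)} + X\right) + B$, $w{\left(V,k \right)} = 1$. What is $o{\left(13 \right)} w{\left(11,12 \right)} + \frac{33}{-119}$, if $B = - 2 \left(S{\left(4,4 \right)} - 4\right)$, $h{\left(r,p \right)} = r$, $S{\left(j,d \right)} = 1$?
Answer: $- \frac{7887}{119} \approx -66.277$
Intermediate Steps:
$B = 6$ ($B = - 2 \left(1 - 4\right) = \left(-2\right) \left(-3\right) = 6$)
$o{\left(X \right)} = -27 - 3 X$ ($o{\left(X \right)} = - 3 \left(\left(3 + X\right) + 6\right) = - 3 \left(9 + X\right) = -27 - 3 X$)
$o{\left(13 \right)} w{\left(11,12 \right)} + \frac{33}{-119} = \left(-27 - 39\right) 1 + \frac{33}{-119} = \left(-27 - 39\right) 1 + 33 \left(- \frac{1}{119}\right) = \left(-66\right) 1 - \frac{33}{119} = -66 - \frac{33}{119} = - \frac{7887}{119}$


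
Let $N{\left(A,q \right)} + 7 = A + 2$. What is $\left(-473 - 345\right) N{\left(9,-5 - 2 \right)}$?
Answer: $-3272$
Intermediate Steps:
$N{\left(A,q \right)} = -5 + A$ ($N{\left(A,q \right)} = -7 + \left(A + 2\right) = -7 + \left(2 + A\right) = -5 + A$)
$\left(-473 - 345\right) N{\left(9,-5 - 2 \right)} = \left(-473 - 345\right) \left(-5 + 9\right) = \left(-818\right) 4 = -3272$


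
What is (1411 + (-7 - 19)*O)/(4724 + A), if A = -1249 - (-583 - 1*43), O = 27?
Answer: 709/4101 ≈ 0.17288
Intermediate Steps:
A = -623 (A = -1249 - (-583 - 43) = -1249 - 1*(-626) = -1249 + 626 = -623)
(1411 + (-7 - 19)*O)/(4724 + A) = (1411 + (-7 - 19)*27)/(4724 - 623) = (1411 - 26*27)/4101 = (1411 - 702)*(1/4101) = 709*(1/4101) = 709/4101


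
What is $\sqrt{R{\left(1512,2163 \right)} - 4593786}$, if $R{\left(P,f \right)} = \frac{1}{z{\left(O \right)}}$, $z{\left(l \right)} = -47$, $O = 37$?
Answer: $\frac{i \sqrt{10147673321}}{47} \approx 2143.3 i$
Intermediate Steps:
$R{\left(P,f \right)} = - \frac{1}{47}$ ($R{\left(P,f \right)} = \frac{1}{-47} = - \frac{1}{47}$)
$\sqrt{R{\left(1512,2163 \right)} - 4593786} = \sqrt{- \frac{1}{47} - 4593786} = \sqrt{- \frac{215907943}{47}} = \frac{i \sqrt{10147673321}}{47}$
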